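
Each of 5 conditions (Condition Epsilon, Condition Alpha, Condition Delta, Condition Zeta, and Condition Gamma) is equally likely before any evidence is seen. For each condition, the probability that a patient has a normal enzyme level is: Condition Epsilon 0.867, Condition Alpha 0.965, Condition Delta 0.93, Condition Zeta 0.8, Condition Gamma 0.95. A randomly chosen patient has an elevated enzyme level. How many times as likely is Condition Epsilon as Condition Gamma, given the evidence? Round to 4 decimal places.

2.6600

Taking complements, P(elevated | each) = Condition Epsilon 0.133, Condition Alpha 0.035, Condition Delta 0.07, Condition Zeta 0.2, Condition Gamma 0.05.
Since the prior is uniform, the posterior is proportional to the likelihood:
  Condition Epsilon: 0.133
  Condition Alpha: 0.035
  Condition Delta: 0.07
  Condition Zeta: 0.2
  Condition Gamma: 0.05
Normalizing constant = 0.488.
The ratio is 0.133 / 0.05 (the normalizer cancels) = 2.6600.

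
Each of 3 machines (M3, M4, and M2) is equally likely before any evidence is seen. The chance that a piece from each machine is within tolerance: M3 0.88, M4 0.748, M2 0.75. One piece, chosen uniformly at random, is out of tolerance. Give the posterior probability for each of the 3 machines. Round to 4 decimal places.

Taking complements, P(oversize | each) = M3 0.12, M4 0.252, M2 0.25.
Since the prior is uniform, the posterior is proportional to the likelihood:
  M3: 0.12
  M4: 0.252
  M2: 0.25
Sum = 0.622.
P(M3 | oversize) = 0.12/0.622 ≈ 0.1929
P(M4 | oversize) = 0.252/0.622 ≈ 0.4051
P(M2 | oversize) = 0.25/0.622 ≈ 0.4019
(Check: 0.1929+0.4051+0.4019 = 0.9999.)

M3 0.1929, M4 0.4051, M2 0.4019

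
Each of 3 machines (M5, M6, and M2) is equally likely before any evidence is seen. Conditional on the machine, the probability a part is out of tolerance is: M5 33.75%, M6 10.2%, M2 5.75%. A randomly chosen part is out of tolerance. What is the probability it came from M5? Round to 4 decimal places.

Since the prior is uniform, the posterior is proportional to the likelihood:
  M5: 0.3375
  M6: 0.102
  M2: 0.0575
Normalizing constant = 0.497.
P(M5 | evidence) = 0.3375 / 0.497 ≈ 0.6791.

0.6791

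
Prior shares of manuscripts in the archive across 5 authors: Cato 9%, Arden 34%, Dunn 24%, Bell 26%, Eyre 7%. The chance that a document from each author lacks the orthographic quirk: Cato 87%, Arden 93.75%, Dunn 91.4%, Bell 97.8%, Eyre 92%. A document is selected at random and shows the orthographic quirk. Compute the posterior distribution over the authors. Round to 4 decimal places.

Taking complements, P(quirk | each) = Cato 0.13, Arden 0.0625, Dunn 0.086, Bell 0.022, Eyre 0.08.
By Bayes' rule, posterior ∝ prior × likelihood:
  Cato: 0.09 × 0.13 = 0.0117
  Arden: 0.34 × 0.0625 = 0.02125
  Dunn: 0.24 × 0.086 = 0.02064
  Bell: 0.26 × 0.022 = 0.00572
  Eyre: 0.07 × 0.08 = 0.0056
Sum = 0.06491.
P(Cato | quirk) = 0.0117/0.06491 ≈ 0.1802
P(Arden | quirk) = 0.02125/0.06491 ≈ 0.3274
P(Dunn | quirk) = 0.02064/0.06491 ≈ 0.3180
P(Bell | quirk) = 0.00572/0.06491 ≈ 0.0881
P(Eyre | quirk) = 0.0056/0.06491 ≈ 0.0863
(Check: 0.1802+0.3274+0.3180+0.0881+0.0863 = 1.0000.)

Cato 0.1802, Arden 0.3274, Dunn 0.3180, Bell 0.0881, Eyre 0.0863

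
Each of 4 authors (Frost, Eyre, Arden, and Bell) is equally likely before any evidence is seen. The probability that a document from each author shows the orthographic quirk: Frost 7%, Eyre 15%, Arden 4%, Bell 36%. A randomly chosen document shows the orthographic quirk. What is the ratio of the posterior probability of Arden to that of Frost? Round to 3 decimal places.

0.571

Since the prior is uniform, the posterior is proportional to the likelihood:
  Frost: 0.07
  Eyre: 0.15
  Arden: 0.04
  Bell: 0.36
Total = 0.62.
The ratio is 0.04 / 0.07 (the normalizer cancels) = 0.571.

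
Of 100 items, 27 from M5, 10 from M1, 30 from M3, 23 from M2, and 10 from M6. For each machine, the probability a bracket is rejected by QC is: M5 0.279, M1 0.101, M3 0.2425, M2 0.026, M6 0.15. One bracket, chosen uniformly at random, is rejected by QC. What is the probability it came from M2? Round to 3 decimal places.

Prior × likelihood for each hypothesis:
  M5: 0.27 × 0.279 = 0.07533
  M1: 0.1 × 0.101 = 0.0101
  M3: 0.3 × 0.2425 = 0.07275
  M2: 0.23 × 0.026 = 0.00598
  M6: 0.1 × 0.15 = 0.015
Total = 0.17916.
P(M2 | evidence) = 0.00598 / 0.17916 ≈ 0.033.

0.033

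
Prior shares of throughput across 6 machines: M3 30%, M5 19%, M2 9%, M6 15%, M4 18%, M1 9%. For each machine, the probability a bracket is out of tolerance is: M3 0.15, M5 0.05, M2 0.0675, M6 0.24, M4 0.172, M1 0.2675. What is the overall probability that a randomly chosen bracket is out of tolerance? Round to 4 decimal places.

0.1516

By Bayes' rule, posterior ∝ prior × likelihood:
  M3: 0.3 × 0.15 = 0.045
  M5: 0.19 × 0.05 = 0.0095
  M2: 0.09 × 0.0675 = 0.006075
  M6: 0.15 × 0.24 = 0.036
  M4: 0.18 × 0.172 = 0.03096
  M1: 0.09 × 0.2675 = 0.024075
P(oversize) = 0.045 + 0.0095 + 0.006075 + 0.036 + 0.03096 + 0.024075 = 0.15161 → 0.1516.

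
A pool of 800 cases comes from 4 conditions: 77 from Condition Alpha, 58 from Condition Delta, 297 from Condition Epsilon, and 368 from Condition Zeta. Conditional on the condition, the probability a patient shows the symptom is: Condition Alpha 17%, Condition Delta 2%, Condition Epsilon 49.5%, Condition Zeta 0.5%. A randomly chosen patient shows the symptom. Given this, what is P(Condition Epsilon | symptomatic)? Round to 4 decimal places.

0.9014

Unnormalized posteriors (prior × likelihood):
  Condition Alpha: 0.09625 × 0.17 = 0.0163625
  Condition Delta: 0.0725 × 0.02 = 0.00145
  Condition Epsilon: 0.37125 × 0.495 = 0.18376875
  Condition Zeta: 0.46 × 0.005 = 0.0023
Sum = 0.20388125.
P(Condition Epsilon | evidence) = 0.18376875 / 0.20388125 ≈ 0.9014.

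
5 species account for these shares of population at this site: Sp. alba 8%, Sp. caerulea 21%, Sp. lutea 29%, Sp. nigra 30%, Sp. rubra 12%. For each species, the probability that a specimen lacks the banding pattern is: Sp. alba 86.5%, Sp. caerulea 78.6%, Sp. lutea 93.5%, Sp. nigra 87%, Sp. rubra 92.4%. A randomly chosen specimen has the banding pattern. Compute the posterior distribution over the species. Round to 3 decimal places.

Taking complements, P(banded | each) = Sp. alba 0.135, Sp. caerulea 0.214, Sp. lutea 0.065, Sp. nigra 0.13, Sp. rubra 0.076.
Unnormalized posteriors (prior × likelihood):
  Sp. alba: 0.08 × 0.135 = 0.0108
  Sp. caerulea: 0.21 × 0.214 = 0.04494
  Sp. lutea: 0.29 × 0.065 = 0.01885
  Sp. nigra: 0.3 × 0.13 = 0.039
  Sp. rubra: 0.12 × 0.076 = 0.00912
Total = 0.12271.
P(Sp. alba | banded) = 0.0108/0.12271 ≈ 0.088
P(Sp. caerulea | banded) = 0.04494/0.12271 ≈ 0.366
P(Sp. lutea | banded) = 0.01885/0.12271 ≈ 0.154
P(Sp. nigra | banded) = 0.039/0.12271 ≈ 0.318
P(Sp. rubra | banded) = 0.00912/0.12271 ≈ 0.074

Sp. alba 0.088, Sp. caerulea 0.366, Sp. lutea 0.154, Sp. nigra 0.318, Sp. rubra 0.074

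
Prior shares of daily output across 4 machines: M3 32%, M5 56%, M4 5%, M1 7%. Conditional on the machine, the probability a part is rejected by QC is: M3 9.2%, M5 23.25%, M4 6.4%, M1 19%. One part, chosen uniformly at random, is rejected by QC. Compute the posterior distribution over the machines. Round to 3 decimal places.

Unnormalized posteriors (prior × likelihood):
  M3: 0.32 × 0.092 = 0.02944
  M5: 0.56 × 0.2325 = 0.1302
  M4: 0.05 × 0.064 = 0.0032
  M1: 0.07 × 0.19 = 0.0133
Total = 0.17614.
P(M3 | rejected) = 0.02944/0.17614 ≈ 0.167
P(M5 | rejected) = 0.1302/0.17614 ≈ 0.739
P(M4 | rejected) = 0.0032/0.17614 ≈ 0.018
P(M1 | rejected) = 0.0133/0.17614 ≈ 0.076
(Check: 0.167+0.739+0.018+0.076 = 1.000.)

M3 0.167, M5 0.739, M4 0.018, M1 0.076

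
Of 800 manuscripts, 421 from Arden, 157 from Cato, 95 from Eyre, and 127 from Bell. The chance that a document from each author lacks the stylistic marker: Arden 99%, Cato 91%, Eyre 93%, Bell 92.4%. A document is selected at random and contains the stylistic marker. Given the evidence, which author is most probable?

Taking complements, P(marker | each) = Arden 0.01, Cato 0.09, Eyre 0.07, Bell 0.076.
By Bayes' rule, posterior ∝ prior × likelihood:
  Arden: 0.52625 × 0.01 = 0.0052625
  Cato: 0.19625 × 0.09 = 0.0176625
  Eyre: 0.11875 × 0.07 = 0.0083125
  Bell: 0.15875 × 0.076 = 0.012065
Sum = 0.0433025.
Largest term belongs to Cato, so Cato is most probable.

Cato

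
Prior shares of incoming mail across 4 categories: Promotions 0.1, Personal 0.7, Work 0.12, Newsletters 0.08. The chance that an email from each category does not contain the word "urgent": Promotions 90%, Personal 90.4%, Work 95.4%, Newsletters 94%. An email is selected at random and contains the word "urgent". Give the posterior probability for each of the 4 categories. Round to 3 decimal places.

Taking complements, P(urgent-flag | each) = Promotions 0.1, Personal 0.096, Work 0.046, Newsletters 0.06.
By Bayes' rule, posterior ∝ prior × likelihood:
  Promotions: 0.1 × 0.1 = 0.01
  Personal: 0.7 × 0.096 = 0.0672
  Work: 0.12 × 0.046 = 0.00552
  Newsletters: 0.08 × 0.06 = 0.0048
Sum = 0.08752.
P(Promotions | urgent-flag) = 0.01/0.08752 ≈ 0.114
P(Personal | urgent-flag) = 0.0672/0.08752 ≈ 0.768
P(Work | urgent-flag) = 0.00552/0.08752 ≈ 0.063
P(Newsletters | urgent-flag) = 0.0048/0.08752 ≈ 0.055

Promotions 0.114, Personal 0.768, Work 0.063, Newsletters 0.055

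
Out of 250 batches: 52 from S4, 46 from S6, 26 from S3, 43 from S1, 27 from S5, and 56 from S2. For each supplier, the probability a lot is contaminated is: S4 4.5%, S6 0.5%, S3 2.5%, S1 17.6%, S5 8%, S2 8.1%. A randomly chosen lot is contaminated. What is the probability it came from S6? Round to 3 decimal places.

By Bayes' rule, posterior ∝ prior × likelihood:
  S4: 0.208 × 0.045 = 0.00936
  S6: 0.184 × 0.005 = 0.00092
  S3: 0.104 × 0.025 = 0.0026
  S1: 0.172 × 0.176 = 0.030272
  S5: 0.108 × 0.08 = 0.00864
  S2: 0.224 × 0.081 = 0.018144
Total = 0.069936.
P(S6 | evidence) = 0.00092 / 0.069936 ≈ 0.013.

0.013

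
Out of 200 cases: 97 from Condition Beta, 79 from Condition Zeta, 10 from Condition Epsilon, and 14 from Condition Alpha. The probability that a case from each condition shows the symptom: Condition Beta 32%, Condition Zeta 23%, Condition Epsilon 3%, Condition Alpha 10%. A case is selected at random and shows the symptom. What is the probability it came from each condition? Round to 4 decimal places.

Condition Beta 0.6097, Condition Zeta 0.3569, Condition Epsilon 0.0059, Condition Alpha 0.0275

Prior × likelihood for each hypothesis:
  Condition Beta: 0.485 × 0.32 = 0.1552
  Condition Zeta: 0.395 × 0.23 = 0.09085
  Condition Epsilon: 0.05 × 0.03 = 0.0015
  Condition Alpha: 0.07 × 0.1 = 0.007
Normalizing constant = 0.25455.
P(Condition Beta | symptomatic) = 0.1552/0.25455 ≈ 0.6097
P(Condition Zeta | symptomatic) = 0.09085/0.25455 ≈ 0.3569
P(Condition Epsilon | symptomatic) = 0.0015/0.25455 ≈ 0.0059
P(Condition Alpha | symptomatic) = 0.007/0.25455 ≈ 0.0275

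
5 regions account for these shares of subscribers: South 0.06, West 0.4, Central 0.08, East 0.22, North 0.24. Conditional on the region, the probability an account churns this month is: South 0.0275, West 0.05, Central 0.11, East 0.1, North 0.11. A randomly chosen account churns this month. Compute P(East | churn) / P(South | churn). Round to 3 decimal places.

By Bayes' rule, posterior ∝ prior × likelihood:
  South: 0.06 × 0.0275 = 0.00165
  West: 0.4 × 0.05 = 0.02
  Central: 0.08 × 0.11 = 0.0088
  East: 0.22 × 0.1 = 0.022
  North: 0.24 × 0.11 = 0.0264
Total = 0.07885.
The ratio is 0.022 / 0.00165 (the normalizer cancels) = 13.333.

13.333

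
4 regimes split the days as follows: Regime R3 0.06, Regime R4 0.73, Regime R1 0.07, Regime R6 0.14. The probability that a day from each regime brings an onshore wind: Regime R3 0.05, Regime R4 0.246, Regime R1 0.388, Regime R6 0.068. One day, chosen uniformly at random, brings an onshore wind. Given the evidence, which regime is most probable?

Regime R4

Prior × likelihood for each hypothesis:
  Regime R3: 0.06 × 0.05 = 0.003
  Regime R4: 0.73 × 0.246 = 0.17958
  Regime R1: 0.07 × 0.388 = 0.02716
  Regime R6: 0.14 × 0.068 = 0.00952
Normalizing constant = 0.21926.
Largest term belongs to Regime R4, so Regime R4 is most probable.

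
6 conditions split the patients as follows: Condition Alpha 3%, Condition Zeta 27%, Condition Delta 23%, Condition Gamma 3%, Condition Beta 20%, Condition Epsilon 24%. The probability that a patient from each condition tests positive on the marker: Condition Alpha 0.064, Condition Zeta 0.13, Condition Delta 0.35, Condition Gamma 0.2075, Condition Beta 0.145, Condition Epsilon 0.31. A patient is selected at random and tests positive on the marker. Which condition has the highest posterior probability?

Condition Delta

By Bayes' rule, posterior ∝ prior × likelihood:
  Condition Alpha: 0.03 × 0.064 = 0.00192
  Condition Zeta: 0.27 × 0.13 = 0.0351
  Condition Delta: 0.23 × 0.35 = 0.0805
  Condition Gamma: 0.03 × 0.2075 = 0.006225
  Condition Beta: 0.2 × 0.145 = 0.029
  Condition Epsilon: 0.24 × 0.31 = 0.0744
Normalizing constant = 0.227145.
Largest term belongs to Condition Delta, so Condition Delta is most probable.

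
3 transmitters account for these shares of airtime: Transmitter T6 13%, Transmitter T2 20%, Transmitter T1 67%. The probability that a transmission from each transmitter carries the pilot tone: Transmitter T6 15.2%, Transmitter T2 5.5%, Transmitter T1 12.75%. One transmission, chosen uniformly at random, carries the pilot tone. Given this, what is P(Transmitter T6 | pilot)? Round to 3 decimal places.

Prior × likelihood for each hypothesis:
  Transmitter T6: 0.13 × 0.152 = 0.01976
  Transmitter T2: 0.2 × 0.055 = 0.011
  Transmitter T1: 0.67 × 0.1275 = 0.085425
Normalizing constant = 0.116185.
P(Transmitter T6 | evidence) = 0.01976 / 0.116185 ≈ 0.170.

0.170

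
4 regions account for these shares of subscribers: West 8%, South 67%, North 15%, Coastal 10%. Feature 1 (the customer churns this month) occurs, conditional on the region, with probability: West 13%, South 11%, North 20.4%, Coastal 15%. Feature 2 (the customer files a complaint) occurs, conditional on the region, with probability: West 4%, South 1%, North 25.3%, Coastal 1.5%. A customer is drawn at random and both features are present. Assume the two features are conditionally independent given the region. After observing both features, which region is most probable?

By Bayes' rule, posterior ∝ prior × likelihood:
  West: 0.08 × 0.13 × 0.04 = 0.000416
  South: 0.67 × 0.11 × 0.01 = 0.000737
  North: 0.15 × 0.204 × 0.253 = 0.0077418
  Coastal: 0.1 × 0.15 × 0.015 = 0.000225
Sum = 0.0091198.
Largest term belongs to North, so North is most probable.

North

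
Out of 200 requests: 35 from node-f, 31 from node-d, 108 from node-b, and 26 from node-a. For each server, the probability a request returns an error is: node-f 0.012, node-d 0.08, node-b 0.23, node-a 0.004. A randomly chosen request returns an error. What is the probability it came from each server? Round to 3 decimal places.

node-f 0.015, node-d 0.089, node-b 0.892, node-a 0.004

Unnormalized posteriors (prior × likelihood):
  node-f: 0.175 × 0.012 = 0.0021
  node-d: 0.155 × 0.08 = 0.0124
  node-b: 0.54 × 0.23 = 0.1242
  node-a: 0.13 × 0.004 = 0.00052
Total = 0.13922.
P(node-f | error) = 0.0021/0.13922 ≈ 0.015
P(node-d | error) = 0.0124/0.13922 ≈ 0.089
P(node-b | error) = 0.1242/0.13922 ≈ 0.892
P(node-a | error) = 0.00052/0.13922 ≈ 0.004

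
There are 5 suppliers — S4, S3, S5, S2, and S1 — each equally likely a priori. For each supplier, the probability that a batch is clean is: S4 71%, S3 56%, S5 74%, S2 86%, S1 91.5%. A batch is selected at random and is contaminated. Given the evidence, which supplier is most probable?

Taking complements, P(contaminated | each) = S4 0.29, S3 0.44, S5 0.26, S2 0.14, S1 0.085.
With a uniform prior (1/5 each), posterior ∝ likelihood:
  S4: 0.29
  S3: 0.44
  S5: 0.26
  S2: 0.14
  S1: 0.085
Sum = 1.215.
Largest term belongs to S3, so S3 is most probable.

S3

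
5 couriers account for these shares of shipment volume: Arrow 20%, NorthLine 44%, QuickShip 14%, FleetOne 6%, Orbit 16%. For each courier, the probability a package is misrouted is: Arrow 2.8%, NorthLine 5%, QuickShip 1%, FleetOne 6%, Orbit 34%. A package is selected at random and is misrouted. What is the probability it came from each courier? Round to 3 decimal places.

Arrow 0.064, NorthLine 0.253, QuickShip 0.016, FleetOne 0.041, Orbit 0.625

Compute prior × likelihood for every hypothesis:
  Arrow: 0.2 × 0.028 = 0.0056
  NorthLine: 0.44 × 0.05 = 0.022
  QuickShip: 0.14 × 0.01 = 0.0014
  FleetOne: 0.06 × 0.06 = 0.0036
  Orbit: 0.16 × 0.34 = 0.0544
Total = 0.087.
P(Arrow | misrouted) = 0.0056/0.087 ≈ 0.064
P(NorthLine | misrouted) = 0.022/0.087 ≈ 0.253
P(QuickShip | misrouted) = 0.0014/0.087 ≈ 0.016
P(FleetOne | misrouted) = 0.0036/0.087 ≈ 0.041
P(Orbit | misrouted) = 0.0544/0.087 ≈ 0.625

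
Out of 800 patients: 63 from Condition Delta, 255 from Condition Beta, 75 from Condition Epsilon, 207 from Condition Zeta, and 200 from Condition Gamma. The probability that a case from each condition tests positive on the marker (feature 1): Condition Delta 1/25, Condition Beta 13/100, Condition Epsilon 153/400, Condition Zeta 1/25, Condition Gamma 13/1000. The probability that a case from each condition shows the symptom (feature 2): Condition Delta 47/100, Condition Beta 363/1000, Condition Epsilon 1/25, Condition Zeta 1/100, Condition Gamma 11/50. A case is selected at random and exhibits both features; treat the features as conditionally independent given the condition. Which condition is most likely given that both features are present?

Condition Beta

Compute prior × likelihood for every hypothesis:
  Condition Delta: 0.07875 × 0.04 × 0.47 = 0.0014805
  Condition Beta: 0.31875 × 0.13 × 0.363 = 0.0150418125
  Condition Epsilon: 0.09375 × 0.3825 × 0.04 = 0.001434375
  Condition Zeta: 0.25875 × 0.04 × 0.01 = 0.0001035
  Condition Gamma: 0.25 × 0.013 × 0.22 = 0.000715
Total = 0.0187751875.
Largest term belongs to Condition Beta, so Condition Beta is most probable.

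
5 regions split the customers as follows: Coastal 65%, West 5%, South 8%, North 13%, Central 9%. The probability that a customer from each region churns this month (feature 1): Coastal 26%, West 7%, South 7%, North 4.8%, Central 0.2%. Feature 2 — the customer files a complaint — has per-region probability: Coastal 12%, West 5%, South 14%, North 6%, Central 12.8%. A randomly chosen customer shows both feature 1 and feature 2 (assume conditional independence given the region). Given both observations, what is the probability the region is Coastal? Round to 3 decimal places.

0.937

Compute prior × likelihood for every hypothesis:
  Coastal: 0.65 × 0.26 × 0.12 = 0.02028
  West: 0.05 × 0.07 × 0.05 = 0.000175
  South: 0.08 × 0.07 × 0.14 = 0.000784
  North: 0.13 × 0.048 × 0.06 = 0.0003744
  Central: 0.09 × 0.002 × 0.128 = 0.00002304
Sum = 0.02163644.
P(Coastal | evidence) = 0.02028 / 0.02163644 ≈ 0.937.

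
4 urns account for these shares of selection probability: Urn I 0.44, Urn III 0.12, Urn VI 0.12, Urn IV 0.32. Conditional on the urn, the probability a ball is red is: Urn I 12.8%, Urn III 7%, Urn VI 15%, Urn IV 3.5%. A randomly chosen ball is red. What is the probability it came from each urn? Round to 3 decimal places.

By Bayes' rule, posterior ∝ prior × likelihood:
  Urn I: 0.44 × 0.128 = 0.05632
  Urn III: 0.12 × 0.07 = 0.0084
  Urn VI: 0.12 × 0.15 = 0.018
  Urn IV: 0.32 × 0.035 = 0.0112
Normalizing constant = 0.09392.
P(Urn I | red) = 0.05632/0.09392 ≈ 0.600
P(Urn III | red) = 0.0084/0.09392 ≈ 0.089
P(Urn VI | red) = 0.018/0.09392 ≈ 0.192
P(Urn IV | red) = 0.0112/0.09392 ≈ 0.119

Urn I 0.600, Urn III 0.089, Urn VI 0.192, Urn IV 0.119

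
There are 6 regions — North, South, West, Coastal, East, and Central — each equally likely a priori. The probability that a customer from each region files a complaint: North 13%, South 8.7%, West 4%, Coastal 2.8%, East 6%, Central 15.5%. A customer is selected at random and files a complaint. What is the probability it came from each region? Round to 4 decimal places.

With a uniform prior (1/6 each), posterior ∝ likelihood:
  North: 0.13
  South: 0.087
  West: 0.04
  Coastal: 0.028
  East: 0.06
  Central: 0.155
Normalizing constant = 0.5.
P(North | complaint) = 0.13/0.5 ≈ 0.2600
P(South | complaint) = 0.087/0.5 ≈ 0.1740
P(West | complaint) = 0.04/0.5 ≈ 0.0800
P(Coastal | complaint) = 0.028/0.5 ≈ 0.0560
P(East | complaint) = 0.06/0.5 ≈ 0.1200
P(Central | complaint) = 0.155/0.5 ≈ 0.3100

North 0.2600, South 0.1740, West 0.0800, Coastal 0.0560, East 0.1200, Central 0.3100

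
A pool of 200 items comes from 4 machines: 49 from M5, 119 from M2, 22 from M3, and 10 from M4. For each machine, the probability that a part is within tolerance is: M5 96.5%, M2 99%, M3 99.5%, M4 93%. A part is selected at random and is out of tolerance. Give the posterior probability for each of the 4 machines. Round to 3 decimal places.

M5 0.462, M2 0.320, M3 0.030, M4 0.188

Taking complements, P(oversize | each) = M5 0.035, M2 0.01, M3 0.005, M4 0.07.
Unnormalized posteriors (prior × likelihood):
  M5: 0.245 × 0.035 = 0.008575
  M2: 0.595 × 0.01 = 0.00595
  M3: 0.11 × 0.005 = 0.00055
  M4: 0.05 × 0.07 = 0.0035
Sum = 0.018575.
P(M5 | oversize) = 0.008575/0.018575 ≈ 0.462
P(M2 | oversize) = 0.00595/0.018575 ≈ 0.320
P(M3 | oversize) = 0.00055/0.018575 ≈ 0.030
P(M4 | oversize) = 0.0035/0.018575 ≈ 0.188
(Check: 0.462+0.320+0.030+0.188 = 1.000.)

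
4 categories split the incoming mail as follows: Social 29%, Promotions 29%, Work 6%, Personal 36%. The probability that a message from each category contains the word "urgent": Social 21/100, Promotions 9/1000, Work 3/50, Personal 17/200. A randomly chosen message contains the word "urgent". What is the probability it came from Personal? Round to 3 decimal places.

0.313

Compute prior × likelihood for every hypothesis:
  Social: 0.29 × 0.21 = 0.0609
  Promotions: 0.29 × 0.009 = 0.00261
  Work: 0.06 × 0.06 = 0.0036
  Personal: 0.36 × 0.085 = 0.0306
Sum = 0.09771.
P(Personal | evidence) = 0.0306 / 0.09771 ≈ 0.313.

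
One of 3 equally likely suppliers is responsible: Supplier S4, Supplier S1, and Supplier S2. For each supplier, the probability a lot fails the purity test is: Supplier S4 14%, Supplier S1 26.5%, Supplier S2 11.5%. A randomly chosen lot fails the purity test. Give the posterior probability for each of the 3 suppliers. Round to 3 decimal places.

Supplier S4 0.269, Supplier S1 0.510, Supplier S2 0.221

With a uniform prior (1/3 each), posterior ∝ likelihood:
  Supplier S4: 0.14
  Supplier S1: 0.265
  Supplier S2: 0.115
Sum = 0.52.
P(Supplier S4 | off-spec) = 0.14/0.52 ≈ 0.269
P(Supplier S1 | off-spec) = 0.265/0.52 ≈ 0.510
P(Supplier S2 | off-spec) = 0.115/0.52 ≈ 0.221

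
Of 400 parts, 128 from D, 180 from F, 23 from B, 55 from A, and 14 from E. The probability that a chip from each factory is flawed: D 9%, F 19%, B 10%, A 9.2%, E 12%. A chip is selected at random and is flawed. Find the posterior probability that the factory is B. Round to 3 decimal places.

Unnormalized posteriors (prior × likelihood):
  D: 0.32 × 0.09 = 0.0288
  F: 0.45 × 0.19 = 0.0855
  B: 0.0575 × 0.1 = 0.00575
  A: 0.1375 × 0.092 = 0.01265
  E: 0.035 × 0.12 = 0.0042
Normalizing constant = 0.1369.
P(B | evidence) = 0.00575 / 0.1369 ≈ 0.042.

0.042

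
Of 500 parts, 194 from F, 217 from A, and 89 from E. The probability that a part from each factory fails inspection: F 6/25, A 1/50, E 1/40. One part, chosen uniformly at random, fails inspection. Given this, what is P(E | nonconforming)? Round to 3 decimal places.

0.042

Unnormalized posteriors (prior × likelihood):
  F: 0.388 × 0.24 = 0.09312
  A: 0.434 × 0.02 = 0.00868
  E: 0.178 × 0.025 = 0.00445
Normalizing constant = 0.10625.
P(E | evidence) = 0.00445 / 0.10625 ≈ 0.042.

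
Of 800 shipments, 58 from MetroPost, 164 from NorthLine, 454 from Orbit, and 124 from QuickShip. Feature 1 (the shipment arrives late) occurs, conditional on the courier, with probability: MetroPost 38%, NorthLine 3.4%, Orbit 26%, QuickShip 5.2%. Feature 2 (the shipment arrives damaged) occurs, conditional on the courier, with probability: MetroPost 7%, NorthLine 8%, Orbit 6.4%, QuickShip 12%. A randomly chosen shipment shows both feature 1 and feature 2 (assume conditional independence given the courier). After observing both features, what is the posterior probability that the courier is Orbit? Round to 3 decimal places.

0.732

Prior × likelihood for each hypothesis:
  MetroPost: 0.0725 × 0.38 × 0.07 = 0.0019285
  NorthLine: 0.205 × 0.034 × 0.08 = 0.0005576
  Orbit: 0.5675 × 0.26 × 0.064 = 0.0094432
  QuickShip: 0.155 × 0.052 × 0.12 = 0.0009672
Normalizing constant = 0.0128965.
P(Orbit | evidence) = 0.0094432 / 0.0128965 ≈ 0.732.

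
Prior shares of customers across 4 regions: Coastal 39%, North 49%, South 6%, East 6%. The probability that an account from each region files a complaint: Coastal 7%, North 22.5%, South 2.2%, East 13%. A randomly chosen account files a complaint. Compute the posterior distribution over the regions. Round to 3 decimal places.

Coastal 0.186, North 0.752, South 0.009, East 0.053

By Bayes' rule, posterior ∝ prior × likelihood:
  Coastal: 0.39 × 0.07 = 0.0273
  North: 0.49 × 0.225 = 0.11025
  South: 0.06 × 0.022 = 0.00132
  East: 0.06 × 0.13 = 0.0078
Total = 0.14667.
P(Coastal | complaint) = 0.0273/0.14667 ≈ 0.186
P(North | complaint) = 0.11025/0.14667 ≈ 0.752
P(South | complaint) = 0.00132/0.14667 ≈ 0.009
P(East | complaint) = 0.0078/0.14667 ≈ 0.053
(Check: 0.186+0.752+0.009+0.053 = 1.000.)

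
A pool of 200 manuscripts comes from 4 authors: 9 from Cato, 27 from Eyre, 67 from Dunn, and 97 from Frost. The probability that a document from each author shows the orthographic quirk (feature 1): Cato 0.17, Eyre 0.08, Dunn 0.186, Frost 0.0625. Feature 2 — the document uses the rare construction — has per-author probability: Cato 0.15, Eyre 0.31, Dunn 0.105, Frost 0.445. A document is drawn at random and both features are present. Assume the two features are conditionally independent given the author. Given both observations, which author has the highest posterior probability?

Unnormalized posteriors (prior × likelihood):
  Cato: 0.045 × 0.17 × 0.15 = 0.0011475
  Eyre: 0.135 × 0.08 × 0.31 = 0.003348
  Dunn: 0.335 × 0.186 × 0.105 = 0.00654255
  Frost: 0.485 × 0.0625 × 0.445 = 0.0134890625
Sum = 0.0245271125.
Largest term belongs to Frost, so Frost is most probable.

Frost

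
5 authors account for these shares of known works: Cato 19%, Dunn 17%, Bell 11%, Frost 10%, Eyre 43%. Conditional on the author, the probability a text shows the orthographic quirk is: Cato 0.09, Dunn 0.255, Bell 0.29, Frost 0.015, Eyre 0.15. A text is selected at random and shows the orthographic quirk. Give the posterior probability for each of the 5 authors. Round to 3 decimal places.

Prior × likelihood for each hypothesis:
  Cato: 0.19 × 0.09 = 0.0171
  Dunn: 0.17 × 0.255 = 0.04335
  Bell: 0.11 × 0.29 = 0.0319
  Frost: 0.1 × 0.015 = 0.0015
  Eyre: 0.43 × 0.15 = 0.0645
Total = 0.15835.
P(Cato | quirk) = 0.0171/0.15835 ≈ 0.108
P(Dunn | quirk) = 0.04335/0.15835 ≈ 0.274
P(Bell | quirk) = 0.0319/0.15835 ≈ 0.201
P(Frost | quirk) = 0.0015/0.15835 ≈ 0.009
P(Eyre | quirk) = 0.0645/0.15835 ≈ 0.407

Cato 0.108, Dunn 0.274, Bell 0.201, Frost 0.009, Eyre 0.407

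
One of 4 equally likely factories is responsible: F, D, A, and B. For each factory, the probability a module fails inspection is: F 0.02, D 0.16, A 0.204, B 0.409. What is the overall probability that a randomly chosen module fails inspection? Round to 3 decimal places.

0.198

Since the prior is uniform, the posterior is proportional to the likelihood:
  F: 0.02
  D: 0.16
  A: 0.204
  B: 0.409
P(nonconforming) = (1/4) × (0.02 + 0.16 + 0.204 + 0.409) = 0.793/4 ≈ 0.198.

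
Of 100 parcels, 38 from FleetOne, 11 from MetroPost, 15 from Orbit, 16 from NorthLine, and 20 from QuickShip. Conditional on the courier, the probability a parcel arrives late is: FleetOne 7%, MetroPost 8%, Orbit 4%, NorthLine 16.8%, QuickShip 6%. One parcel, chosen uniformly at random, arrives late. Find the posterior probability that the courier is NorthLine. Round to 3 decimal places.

0.335

Prior × likelihood for each hypothesis:
  FleetOne: 0.38 × 0.07 = 0.0266
  MetroPost: 0.11 × 0.08 = 0.0088
  Orbit: 0.15 × 0.04 = 0.006
  NorthLine: 0.16 × 0.168 = 0.02688
  QuickShip: 0.2 × 0.06 = 0.012
Sum = 0.08028.
P(NorthLine | evidence) = 0.02688 / 0.08028 ≈ 0.335.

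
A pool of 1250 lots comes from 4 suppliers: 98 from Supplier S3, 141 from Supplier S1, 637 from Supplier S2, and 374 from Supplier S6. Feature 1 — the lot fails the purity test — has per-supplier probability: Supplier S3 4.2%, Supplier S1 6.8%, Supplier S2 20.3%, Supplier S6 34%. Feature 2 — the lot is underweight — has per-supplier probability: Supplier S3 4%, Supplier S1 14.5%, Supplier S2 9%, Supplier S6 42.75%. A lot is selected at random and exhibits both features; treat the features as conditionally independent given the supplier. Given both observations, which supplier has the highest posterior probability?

By Bayes' rule, posterior ∝ prior × likelihood:
  Supplier S3: 0.0784 × 0.042 × 0.04 = 0.000131712
  Supplier S1: 0.1128 × 0.068 × 0.145 = 0.001112208
  Supplier S2: 0.5096 × 0.203 × 0.09 = 0.009310392
  Supplier S6: 0.2992 × 0.34 × 0.4275 = 0.04348872
Total = 0.054043032.
Largest term belongs to Supplier S6, so Supplier S6 is most probable.

Supplier S6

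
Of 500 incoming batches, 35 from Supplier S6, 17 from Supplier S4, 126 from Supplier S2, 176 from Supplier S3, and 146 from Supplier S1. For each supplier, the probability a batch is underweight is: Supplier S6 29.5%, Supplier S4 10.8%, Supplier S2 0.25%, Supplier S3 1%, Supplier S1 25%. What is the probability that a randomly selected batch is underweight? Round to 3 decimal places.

Compute prior × likelihood for every hypothesis:
  Supplier S6: 0.07 × 0.295 = 0.02065
  Supplier S4: 0.034 × 0.108 = 0.003672
  Supplier S2: 0.252 × 0.0025 = 0.00063
  Supplier S3: 0.352 × 0.01 = 0.00352
  Supplier S1: 0.292 × 0.25 = 0.073
P(underweight) = 0.02065 + 0.003672 + 0.00063 + 0.00352 + 0.073 = 0.101472 → 0.101.

0.101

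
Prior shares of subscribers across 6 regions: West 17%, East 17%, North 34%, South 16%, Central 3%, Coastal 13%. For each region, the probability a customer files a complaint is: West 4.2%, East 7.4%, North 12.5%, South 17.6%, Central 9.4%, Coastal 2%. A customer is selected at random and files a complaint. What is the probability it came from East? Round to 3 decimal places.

0.131

Unnormalized posteriors (prior × likelihood):
  West: 0.17 × 0.042 = 0.00714
  East: 0.17 × 0.074 = 0.01258
  North: 0.34 × 0.125 = 0.0425
  South: 0.16 × 0.176 = 0.02816
  Central: 0.03 × 0.094 = 0.00282
  Coastal: 0.13 × 0.02 = 0.0026
Normalizing constant = 0.0958.
P(East | evidence) = 0.01258 / 0.0958 ≈ 0.131.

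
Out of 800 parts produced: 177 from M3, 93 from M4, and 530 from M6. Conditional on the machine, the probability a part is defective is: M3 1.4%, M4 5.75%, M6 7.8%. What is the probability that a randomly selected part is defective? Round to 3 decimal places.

Unnormalized posteriors (prior × likelihood):
  M3: 0.22125 × 0.014 = 0.0030975
  M4: 0.11625 × 0.0575 = 0.006684375
  M6: 0.6625 × 0.078 = 0.051675
P(defective) = 0.0030975 + 0.006684375 + 0.051675 = 0.061456875 → 0.061.

0.061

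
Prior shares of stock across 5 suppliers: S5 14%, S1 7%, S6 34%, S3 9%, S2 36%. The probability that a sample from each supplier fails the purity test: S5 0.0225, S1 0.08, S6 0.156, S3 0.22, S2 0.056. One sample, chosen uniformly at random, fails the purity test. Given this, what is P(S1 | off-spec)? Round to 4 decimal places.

0.0550

Compute prior × likelihood for every hypothesis:
  S5: 0.14 × 0.0225 = 0.00315
  S1: 0.07 × 0.08 = 0.0056
  S6: 0.34 × 0.156 = 0.05304
  S3: 0.09 × 0.22 = 0.0198
  S2: 0.36 × 0.056 = 0.02016
Sum = 0.10175.
P(S1 | evidence) = 0.0056 / 0.10175 ≈ 0.0550.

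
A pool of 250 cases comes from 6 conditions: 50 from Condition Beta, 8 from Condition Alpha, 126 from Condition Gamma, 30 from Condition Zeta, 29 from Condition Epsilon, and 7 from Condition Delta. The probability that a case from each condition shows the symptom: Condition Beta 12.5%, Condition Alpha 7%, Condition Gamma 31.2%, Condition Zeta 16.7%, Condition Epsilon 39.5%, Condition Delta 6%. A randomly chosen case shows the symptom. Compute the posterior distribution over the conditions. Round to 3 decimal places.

Compute prior × likelihood for every hypothesis:
  Condition Beta: 0.2 × 0.125 = 0.025
  Condition Alpha: 0.032 × 0.07 = 0.00224
  Condition Gamma: 0.504 × 0.312 = 0.157248
  Condition Zeta: 0.12 × 0.167 = 0.02004
  Condition Epsilon: 0.116 × 0.395 = 0.04582
  Condition Delta: 0.028 × 0.06 = 0.00168
Normalizing constant = 0.252028.
P(Condition Beta | symptomatic) = 0.025/0.252028 ≈ 0.099
P(Condition Alpha | symptomatic) = 0.00224/0.252028 ≈ 0.009
P(Condition Gamma | symptomatic) = 0.157248/0.252028 ≈ 0.624
P(Condition Zeta | symptomatic) = 0.02004/0.252028 ≈ 0.080
P(Condition Epsilon | symptomatic) = 0.04582/0.252028 ≈ 0.182
P(Condition Delta | symptomatic) = 0.00168/0.252028 ≈ 0.007

Condition Beta 0.099, Condition Alpha 0.009, Condition Gamma 0.624, Condition Zeta 0.080, Condition Epsilon 0.182, Condition Delta 0.007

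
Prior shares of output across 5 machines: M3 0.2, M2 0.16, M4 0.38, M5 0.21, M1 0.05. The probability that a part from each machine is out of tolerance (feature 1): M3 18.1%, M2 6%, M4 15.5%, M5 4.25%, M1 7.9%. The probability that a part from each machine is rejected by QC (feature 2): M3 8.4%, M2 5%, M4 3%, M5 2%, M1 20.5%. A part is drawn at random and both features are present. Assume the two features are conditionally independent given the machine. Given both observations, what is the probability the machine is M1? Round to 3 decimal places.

0.129

Prior × likelihood for each hypothesis:
  M3: 0.2 × 0.181 × 0.084 = 0.0030408
  M2: 0.16 × 0.06 × 0.05 = 0.00048
  M4: 0.38 × 0.155 × 0.03 = 0.001767
  M5: 0.21 × 0.0425 × 0.02 = 0.0001785
  M1: 0.05 × 0.079 × 0.205 = 0.00080975
Normalizing constant = 0.00627605.
P(M1 | evidence) = 0.00080975 / 0.00627605 ≈ 0.129.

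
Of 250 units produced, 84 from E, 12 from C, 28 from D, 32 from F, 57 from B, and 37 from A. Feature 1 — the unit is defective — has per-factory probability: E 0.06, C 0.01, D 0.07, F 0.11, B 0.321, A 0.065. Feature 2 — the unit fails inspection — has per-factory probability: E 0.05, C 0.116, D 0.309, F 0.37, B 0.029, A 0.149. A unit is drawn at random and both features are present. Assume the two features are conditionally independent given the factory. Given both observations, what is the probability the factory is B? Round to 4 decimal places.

0.1732

Prior × likelihood for each hypothesis:
  E: 0.336 × 0.06 × 0.05 = 0.001008
  C: 0.048 × 0.01 × 0.116 = 0.00005568
  D: 0.112 × 0.07 × 0.309 = 0.00242256
  F: 0.128 × 0.11 × 0.37 = 0.0052096
  B: 0.228 × 0.321 × 0.029 = 0.002122452
  A: 0.148 × 0.065 × 0.149 = 0.00143338
Normalizing constant = 0.012251672.
P(B | evidence) = 0.002122452 / 0.012251672 ≈ 0.1732.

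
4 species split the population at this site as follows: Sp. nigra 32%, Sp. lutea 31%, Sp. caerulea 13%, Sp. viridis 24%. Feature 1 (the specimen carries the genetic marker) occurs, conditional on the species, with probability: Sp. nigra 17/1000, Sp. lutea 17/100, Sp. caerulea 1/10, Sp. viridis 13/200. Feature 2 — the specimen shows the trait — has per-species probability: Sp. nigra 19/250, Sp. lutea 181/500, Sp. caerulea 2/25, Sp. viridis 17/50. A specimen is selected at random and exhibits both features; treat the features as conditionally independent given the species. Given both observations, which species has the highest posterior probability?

By Bayes' rule, posterior ∝ prior × likelihood:
  Sp. nigra: 0.32 × 0.017 × 0.076 = 0.00041344
  Sp. lutea: 0.31 × 0.17 × 0.362 = 0.0190774
  Sp. caerulea: 0.13 × 0.1 × 0.08 = 0.00104
  Sp. viridis: 0.24 × 0.065 × 0.34 = 0.005304
Total = 0.02583484.
Largest term belongs to Sp. lutea, so Sp. lutea is most probable.

Sp. lutea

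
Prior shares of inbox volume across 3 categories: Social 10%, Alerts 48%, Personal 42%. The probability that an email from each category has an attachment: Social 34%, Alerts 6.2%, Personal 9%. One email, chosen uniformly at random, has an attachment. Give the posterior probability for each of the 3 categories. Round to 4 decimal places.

By Bayes' rule, posterior ∝ prior × likelihood:
  Social: 0.1 × 0.34 = 0.034
  Alerts: 0.48 × 0.062 = 0.02976
  Personal: 0.42 × 0.09 = 0.0378
Total = 0.10156.
P(Social | attachment) = 0.034/0.10156 ≈ 0.3348
P(Alerts | attachment) = 0.02976/0.10156 ≈ 0.2930
P(Personal | attachment) = 0.0378/0.10156 ≈ 0.3722

Social 0.3348, Alerts 0.2930, Personal 0.3722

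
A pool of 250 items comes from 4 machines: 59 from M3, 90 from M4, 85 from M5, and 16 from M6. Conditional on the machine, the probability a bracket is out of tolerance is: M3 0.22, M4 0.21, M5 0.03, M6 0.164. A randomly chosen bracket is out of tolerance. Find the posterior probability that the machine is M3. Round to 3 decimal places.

0.350

By Bayes' rule, posterior ∝ prior × likelihood:
  M3: 0.236 × 0.22 = 0.05192
  M4: 0.36 × 0.21 = 0.0756
  M5: 0.34 × 0.03 = 0.0102
  M6: 0.064 × 0.164 = 0.010496
Normalizing constant = 0.148216.
P(M3 | evidence) = 0.05192 / 0.148216 ≈ 0.350.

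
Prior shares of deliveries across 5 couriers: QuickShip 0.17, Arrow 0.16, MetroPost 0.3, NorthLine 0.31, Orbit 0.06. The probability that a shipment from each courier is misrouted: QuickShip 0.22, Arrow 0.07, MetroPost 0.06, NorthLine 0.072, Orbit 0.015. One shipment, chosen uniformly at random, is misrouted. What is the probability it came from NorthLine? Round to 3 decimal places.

0.248

Prior × likelihood for each hypothesis:
  QuickShip: 0.17 × 0.22 = 0.0374
  Arrow: 0.16 × 0.07 = 0.0112
  MetroPost: 0.3 × 0.06 = 0.018
  NorthLine: 0.31 × 0.072 = 0.02232
  Orbit: 0.06 × 0.015 = 0.0009
Total = 0.08982.
P(NorthLine | evidence) = 0.02232 / 0.08982 ≈ 0.248.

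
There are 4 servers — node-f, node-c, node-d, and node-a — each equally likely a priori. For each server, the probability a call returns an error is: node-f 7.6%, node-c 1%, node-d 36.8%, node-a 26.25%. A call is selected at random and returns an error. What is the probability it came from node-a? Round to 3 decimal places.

With a uniform prior (1/4 each), posterior ∝ likelihood:
  node-f: 0.076
  node-c: 0.01
  node-d: 0.368
  node-a: 0.2625
Normalizing constant = 0.7165.
P(node-a | evidence) = 0.2625 / 0.7165 ≈ 0.366.

0.366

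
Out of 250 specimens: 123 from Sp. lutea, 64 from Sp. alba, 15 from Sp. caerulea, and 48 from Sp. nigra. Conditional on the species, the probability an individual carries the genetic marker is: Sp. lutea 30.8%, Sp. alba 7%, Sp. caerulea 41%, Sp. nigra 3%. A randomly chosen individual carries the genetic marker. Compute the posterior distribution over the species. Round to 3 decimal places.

Sp. lutea 0.758, Sp. alba 0.090, Sp. caerulea 0.123, Sp. nigra 0.029

Unnormalized posteriors (prior × likelihood):
  Sp. lutea: 0.492 × 0.308 = 0.151536
  Sp. alba: 0.256 × 0.07 = 0.01792
  Sp. caerulea: 0.06 × 0.41 = 0.0246
  Sp. nigra: 0.192 × 0.03 = 0.00576
Normalizing constant = 0.199816.
P(Sp. lutea | marker) = 0.151536/0.199816 ≈ 0.758
P(Sp. alba | marker) = 0.01792/0.199816 ≈ 0.090
P(Sp. caerulea | marker) = 0.0246/0.199816 ≈ 0.123
P(Sp. nigra | marker) = 0.00576/0.199816 ≈ 0.029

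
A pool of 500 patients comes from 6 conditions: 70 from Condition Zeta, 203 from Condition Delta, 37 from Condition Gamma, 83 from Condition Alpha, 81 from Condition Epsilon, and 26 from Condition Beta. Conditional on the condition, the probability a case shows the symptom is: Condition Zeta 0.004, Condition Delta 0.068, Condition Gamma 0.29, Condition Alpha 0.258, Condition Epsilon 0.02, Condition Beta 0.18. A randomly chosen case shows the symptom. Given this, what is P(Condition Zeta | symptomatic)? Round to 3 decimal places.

Prior × likelihood for each hypothesis:
  Condition Zeta: 0.14 × 0.004 = 0.00056
  Condition Delta: 0.406 × 0.068 = 0.027608
  Condition Gamma: 0.074 × 0.29 = 0.02146
  Condition Alpha: 0.166 × 0.258 = 0.042828
  Condition Epsilon: 0.162 × 0.02 = 0.00324
  Condition Beta: 0.052 × 0.18 = 0.00936
Sum = 0.105056.
P(Condition Zeta | evidence) = 0.00056 / 0.105056 ≈ 0.005.

0.005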